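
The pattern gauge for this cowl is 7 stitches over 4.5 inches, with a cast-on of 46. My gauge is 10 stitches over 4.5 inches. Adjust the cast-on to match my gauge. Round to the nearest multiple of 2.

Scale factor = 10 / 7 = 1.429.
46 × 10 / 7 = 65.71 sts.
→ 66 sts.

CO 66 sts.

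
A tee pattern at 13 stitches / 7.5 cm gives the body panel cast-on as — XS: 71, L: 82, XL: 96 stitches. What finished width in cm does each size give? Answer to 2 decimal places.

13/7.5 = 1.733 sts per cm.
XS: 71 / 1.733 = 40.962 → 40.96 cm.
L: 82 / 1.733 = 47.308 → 47.31 cm.
XL: 96 / 1.733 = 55.385 → 55.38 cm.

XS 40.96 cm; L 47.31 cm; XL 55.38 cm.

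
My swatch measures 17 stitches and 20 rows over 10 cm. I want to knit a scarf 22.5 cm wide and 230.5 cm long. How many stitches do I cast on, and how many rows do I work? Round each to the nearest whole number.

Stitch gauge = 17/10 = 1.7 sts/cm; 22.5 × 1.7 = 38.25 → 38 sts.
Row gauge = 20/10 = 2 rows/cm; 230.5 × 2 = 461.00 → 461 rows.

Cast on 38 stitches and work 461 rows.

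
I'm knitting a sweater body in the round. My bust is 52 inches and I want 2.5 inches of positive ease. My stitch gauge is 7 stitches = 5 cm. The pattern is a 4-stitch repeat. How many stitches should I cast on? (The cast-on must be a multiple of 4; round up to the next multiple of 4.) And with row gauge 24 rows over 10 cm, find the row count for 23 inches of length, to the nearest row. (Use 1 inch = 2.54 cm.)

Finished = 52 + 2.5 = 54.5 inches.
54.5 inches × 2.54 = 138.43 cm.
7/5 = 1.4 sts per cm; 138.43 × 1.4 = 193.80 sts.
Next multiple of 4 → 196.
23 inches = 58.42 cm; × 2.4 = 140.21 → 140 rows.

Cast on 196 stitches; work 140 rows.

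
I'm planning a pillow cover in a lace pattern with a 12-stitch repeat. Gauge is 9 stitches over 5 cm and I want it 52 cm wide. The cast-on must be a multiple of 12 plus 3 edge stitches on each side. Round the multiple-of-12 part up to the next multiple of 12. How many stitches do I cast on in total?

9 / 5 = 1.8 sts per cm.
52 × 1.8 = 93.60 sts.
Less 6 edge sts → 87.60 for the repeat.
Next multiple of 12: 96.
Add back 6 edge sts → 102.

CO 102 sts.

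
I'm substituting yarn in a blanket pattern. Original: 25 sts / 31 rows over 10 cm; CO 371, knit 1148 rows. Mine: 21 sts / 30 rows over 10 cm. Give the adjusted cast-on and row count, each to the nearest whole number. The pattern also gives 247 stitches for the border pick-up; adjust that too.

Cast on 312 stitches; work 1111 rows; border pick-up 207 stitches.

Stitches: 371 × 21/25 = 311.64 → 312.
Rows: 1148 × 30/31 = 1110.97 → 1111.
border pick-up: 247 × 21/25 = 207.48 → 207.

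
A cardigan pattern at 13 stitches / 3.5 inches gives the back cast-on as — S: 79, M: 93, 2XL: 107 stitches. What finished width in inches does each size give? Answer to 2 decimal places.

13/3.5 = 3.714 sts per in.
S: 79 / 3.714 = 21.269 → 21.27 in.
M: 93 / 3.714 = 25.038 → 25.04 in.
2XL: 107 / 3.714 = 28.808 → 28.81 in.

S 21.27 inches; M 25.04 inches; 2XL 28.81 inches.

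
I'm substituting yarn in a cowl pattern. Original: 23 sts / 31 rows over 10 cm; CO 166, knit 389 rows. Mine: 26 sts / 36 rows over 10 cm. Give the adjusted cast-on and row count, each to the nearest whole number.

Cast on 188 stitches; work 452 rows.

Stitches: 166 × 26/23 = 187.65 → 188.
Rows: 389 × 36/31 = 451.74 → 452.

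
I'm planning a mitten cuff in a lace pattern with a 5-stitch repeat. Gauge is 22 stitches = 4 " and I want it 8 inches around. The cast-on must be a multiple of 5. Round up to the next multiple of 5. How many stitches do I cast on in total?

22 / 4 = 5.5 sts per inch.
8 × 5.5 = 44.00 sts.
Next multiple of 5: 45.

CO 45 sts.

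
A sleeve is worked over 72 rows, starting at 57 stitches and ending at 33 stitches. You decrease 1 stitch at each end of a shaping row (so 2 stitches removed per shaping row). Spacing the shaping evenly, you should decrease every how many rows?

Decrease every 6th row.

Stitches to remove: |33 − 57| = 24.
Shaping rows needed: 24 / 2 = 12.
72 rows / 12 = every 6 rows.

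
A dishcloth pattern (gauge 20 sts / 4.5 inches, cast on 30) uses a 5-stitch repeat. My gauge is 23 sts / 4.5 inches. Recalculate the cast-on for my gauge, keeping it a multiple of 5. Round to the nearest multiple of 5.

30 × 23 / 20 = 34.50.
Nearest multiple of 5: 35.

CO 35 sts.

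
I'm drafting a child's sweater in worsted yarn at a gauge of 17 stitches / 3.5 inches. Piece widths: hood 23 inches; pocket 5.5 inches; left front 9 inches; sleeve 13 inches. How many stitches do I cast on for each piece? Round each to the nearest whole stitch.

hood 112; pocket 27; left front 44; sleeve 63.

Rate = 17/3.5 = 4.857 sts per in.
hood: 23 × 4.857 = 111.71 → 112.
pocket: 5.5 × 4.857 = 26.71 → 27.
left front: 9 × 4.857 = 43.71 → 44.
sleeve: 13 × 4.857 = 63.14 → 63.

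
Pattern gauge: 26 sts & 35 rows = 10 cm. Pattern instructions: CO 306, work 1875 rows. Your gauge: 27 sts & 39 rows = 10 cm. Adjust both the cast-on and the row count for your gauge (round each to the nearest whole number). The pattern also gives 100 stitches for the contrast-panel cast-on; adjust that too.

Stitches: 306 × 27/26 = 317.77 → 318.
Rows: 1875 × 39/35 = 2089.29 → 2089.
contrast-panel cast-on: 100 × 27/26 = 103.85 → 104.

Cast on 318 stitches; work 2089 rows; contrast-panel cast-on 104 stitches.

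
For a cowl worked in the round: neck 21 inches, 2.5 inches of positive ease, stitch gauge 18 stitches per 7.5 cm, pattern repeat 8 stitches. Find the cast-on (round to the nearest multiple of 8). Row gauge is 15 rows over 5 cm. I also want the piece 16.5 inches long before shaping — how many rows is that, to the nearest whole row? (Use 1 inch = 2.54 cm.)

Finished = 21 + 2.5 = 23.5 inches.
23.5 inches × 2.54 = 59.69 cm.
18/7.5 = 2.4 sts per cm; 59.69 × 2.4 = 143.26 sts.
Nearest multiple of 8 → 144.
16.5 inches = 41.91 cm; × 3 = 125.73 → 126 rows.

Cast on 144 stitches; work 126 rows.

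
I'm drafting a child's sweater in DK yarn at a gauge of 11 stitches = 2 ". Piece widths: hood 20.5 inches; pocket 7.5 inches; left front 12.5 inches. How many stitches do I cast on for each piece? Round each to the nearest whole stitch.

Rate = 11/2 = 5.5 sts per in.
hood: 20.5 × 5.5 = 112.75 → 113.
pocket: 7.5 × 5.5 = 41.25 → 41.
left front: 12.5 × 5.5 = 68.75 → 69.

hood 113; pocket 41; left front 69.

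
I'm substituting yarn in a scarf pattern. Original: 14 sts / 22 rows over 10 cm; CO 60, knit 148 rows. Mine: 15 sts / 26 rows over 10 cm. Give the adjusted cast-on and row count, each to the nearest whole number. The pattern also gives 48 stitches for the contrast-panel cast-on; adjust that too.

Stitches: 60 × 15/14 = 64.29 → 64.
Rows: 148 × 26/22 = 174.91 → 175.
contrast-panel cast-on: 48 × 15/14 = 51.43 → 51.

Cast on 64 stitches; work 175 rows; contrast-panel cast-on 51 stitches.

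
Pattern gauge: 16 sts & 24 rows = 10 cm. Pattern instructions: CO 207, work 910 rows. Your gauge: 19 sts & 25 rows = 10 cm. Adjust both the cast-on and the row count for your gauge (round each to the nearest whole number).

Stitches: 207 × 19/16 = 245.81 → 246.
Rows: 910 × 25/24 = 947.92 → 948.

Cast on 246 stitches; work 948 rows.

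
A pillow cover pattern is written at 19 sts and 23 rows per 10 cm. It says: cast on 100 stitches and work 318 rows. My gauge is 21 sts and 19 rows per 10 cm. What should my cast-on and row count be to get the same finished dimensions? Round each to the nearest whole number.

Stitches: 100 × 21/19 = 110.53 → 111.
Rows: 318 × 19/23 = 262.70 → 263.

Cast on 111 stitches; work 263 rows.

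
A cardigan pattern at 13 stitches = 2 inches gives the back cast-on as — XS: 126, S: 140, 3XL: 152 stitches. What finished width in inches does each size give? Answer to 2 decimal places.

XS 19.38 inches; S 21.54 inches; 3XL 23.38 inches.

13/2 = 6.5 sts per in.
XS: 126 / 6.5 = 19.385 → 19.38 in.
S: 140 / 6.5 = 21.538 → 21.54 in.
3XL: 152 / 6.5 = 23.385 → 23.38 in.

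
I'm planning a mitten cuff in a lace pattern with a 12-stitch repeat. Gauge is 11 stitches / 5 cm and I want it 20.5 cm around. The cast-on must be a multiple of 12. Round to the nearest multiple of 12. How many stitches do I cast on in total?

Cast on 48 stitches.

11 / 5 = 2.2 sts per cm.
20.5 × 2.2 = 45.10 sts.
Nearest multiple of 12: 48.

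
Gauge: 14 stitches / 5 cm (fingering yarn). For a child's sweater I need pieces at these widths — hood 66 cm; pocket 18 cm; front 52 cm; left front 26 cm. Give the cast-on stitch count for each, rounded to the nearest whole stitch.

hood 185; pocket 50; front 146; left front 73.

Rate = 14/5 = 2.8 sts per cm.
hood: 66 × 2.8 = 184.80 → 185.
pocket: 18 × 2.8 = 50.40 → 50.
front: 52 × 2.8 = 145.60 → 146.
left front: 26 × 2.8 = 72.80 → 73.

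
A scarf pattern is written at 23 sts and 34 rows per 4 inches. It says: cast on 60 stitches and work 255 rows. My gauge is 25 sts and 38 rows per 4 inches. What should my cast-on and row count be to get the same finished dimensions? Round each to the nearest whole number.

Cast on 65 stitches; work 285 rows.

Stitches: 60 × 25/23 = 65.22 → 65.
Rows: 255 × 38/34 = 285.00 → 285.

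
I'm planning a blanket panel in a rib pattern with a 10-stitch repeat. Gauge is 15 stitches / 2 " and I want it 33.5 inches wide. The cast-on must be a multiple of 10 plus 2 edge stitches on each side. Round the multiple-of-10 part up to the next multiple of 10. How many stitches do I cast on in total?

15 / 2 = 7.5 sts per inch.
33.5 × 7.5 = 251.25 sts.
Less 4 edge sts → 247.25 for the repeat.
Next multiple of 10: 250.
Add back 4 edge sts → 254.

CO 254 sts.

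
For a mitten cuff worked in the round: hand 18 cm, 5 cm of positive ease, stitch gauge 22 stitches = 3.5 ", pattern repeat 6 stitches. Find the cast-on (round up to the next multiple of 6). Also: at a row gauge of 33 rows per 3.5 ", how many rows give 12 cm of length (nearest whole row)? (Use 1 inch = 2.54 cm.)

Cast on 60 stitches; work 45 rows.

Finished = 18 + 5 = 23 cm.
23 cm × 1/2.54 = 9.06 inches.
22/3.5 = 6.286 sts per in; 9.06 × 6.286 = 56.92 sts.
Next multiple of 6 → 60.
12 cm = 4.72 inches; × 9.429 = 44.54 → 45 rows.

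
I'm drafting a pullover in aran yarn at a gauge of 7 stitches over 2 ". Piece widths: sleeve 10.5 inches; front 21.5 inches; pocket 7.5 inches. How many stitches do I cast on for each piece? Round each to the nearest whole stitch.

sleeve 37; front 75; pocket 26.

Rate = 7/2 = 3.5 sts per in.
sleeve: 10.5 × 3.5 = 36.75 → 37.
front: 21.5 × 3.5 = 75.25 → 75.
pocket: 7.5 × 3.5 = 26.25 → 26.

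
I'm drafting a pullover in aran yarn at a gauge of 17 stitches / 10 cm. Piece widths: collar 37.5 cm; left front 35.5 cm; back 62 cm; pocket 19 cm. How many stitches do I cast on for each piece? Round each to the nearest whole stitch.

collar 64; left front 60; back 105; pocket 32.

Rate = 17/10 = 1.7 sts per cm.
collar: 37.5 × 1.7 = 63.75 → 64.
left front: 35.5 × 1.7 = 60.35 → 60.
back: 62 × 1.7 = 105.40 → 105.
pocket: 19 × 1.7 = 32.30 → 32.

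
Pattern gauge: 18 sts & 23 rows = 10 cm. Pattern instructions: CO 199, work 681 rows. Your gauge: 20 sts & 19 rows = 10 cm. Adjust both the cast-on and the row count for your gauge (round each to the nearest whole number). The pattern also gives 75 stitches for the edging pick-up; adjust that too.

Stitches: 199 × 20/18 = 221.11 → 221.
Rows: 681 × 19/23 = 562.57 → 563.
edging pick-up: 75 × 20/18 = 83.33 → 83.

Cast on 221 stitches; work 563 rows; edging pick-up 83 stitches.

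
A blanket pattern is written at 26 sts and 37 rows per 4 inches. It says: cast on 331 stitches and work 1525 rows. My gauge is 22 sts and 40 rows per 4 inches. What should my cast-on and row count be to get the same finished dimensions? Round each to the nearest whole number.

Stitches: 331 × 22/26 = 280.08 → 280.
Rows: 1525 × 40/37 = 1648.65 → 1649.

Cast on 280 stitches; work 1649 rows.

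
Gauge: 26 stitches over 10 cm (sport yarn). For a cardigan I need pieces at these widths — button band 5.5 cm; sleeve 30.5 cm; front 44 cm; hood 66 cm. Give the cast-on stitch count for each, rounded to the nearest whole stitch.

Rate = 26/10 = 2.6 sts per cm.
button band: 5.5 × 2.6 = 14.30 → 14.
sleeve: 30.5 × 2.6 = 79.30 → 79.
front: 44 × 2.6 = 114.40 → 114.
hood: 66 × 2.6 = 171.60 → 172.

button band 14; sleeve 79; front 114; hood 172.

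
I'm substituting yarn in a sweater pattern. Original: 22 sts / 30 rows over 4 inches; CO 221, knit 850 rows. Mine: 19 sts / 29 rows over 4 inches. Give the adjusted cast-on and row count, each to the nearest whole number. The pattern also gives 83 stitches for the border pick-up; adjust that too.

Cast on 191 stitches; work 822 rows; border pick-up 72 stitches.

Stitches: 221 × 19/22 = 190.86 → 191.
Rows: 850 × 29/30 = 821.67 → 822.
border pick-up: 83 × 19/22 = 71.68 → 72.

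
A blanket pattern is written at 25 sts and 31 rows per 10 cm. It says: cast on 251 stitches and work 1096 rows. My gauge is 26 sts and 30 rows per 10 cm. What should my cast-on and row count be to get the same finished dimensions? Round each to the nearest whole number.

Stitches: 251 × 26/25 = 261.04 → 261.
Rows: 1096 × 30/31 = 1060.65 → 1061.

Cast on 261 stitches; work 1061 rows.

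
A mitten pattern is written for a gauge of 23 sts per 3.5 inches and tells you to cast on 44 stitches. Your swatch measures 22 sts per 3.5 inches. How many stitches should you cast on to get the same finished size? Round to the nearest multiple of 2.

Scale factor = 22 / 23 = 0.957.
44 × 22 / 23 = 42.09 sts.
→ 42 sts.

Cast on 42 stitches.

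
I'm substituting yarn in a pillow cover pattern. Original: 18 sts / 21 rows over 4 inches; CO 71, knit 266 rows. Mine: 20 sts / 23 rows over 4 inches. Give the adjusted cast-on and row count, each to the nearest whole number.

Stitches: 71 × 20/18 = 78.89 → 79.
Rows: 266 × 23/21 = 291.33 → 291.

Cast on 79 stitches; work 291 rows.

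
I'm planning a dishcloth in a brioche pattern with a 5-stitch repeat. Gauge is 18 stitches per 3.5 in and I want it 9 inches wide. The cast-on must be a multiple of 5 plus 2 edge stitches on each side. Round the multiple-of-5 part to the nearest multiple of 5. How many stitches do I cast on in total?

18 / 3.5 = 5.143 sts per inch.
9 × 5.143 = 46.29 sts.
Less 4 edge sts → 42.29 for the repeat.
Nearest multiple of 5: 40.
Add back 4 edge sts → 44.

44 stitches.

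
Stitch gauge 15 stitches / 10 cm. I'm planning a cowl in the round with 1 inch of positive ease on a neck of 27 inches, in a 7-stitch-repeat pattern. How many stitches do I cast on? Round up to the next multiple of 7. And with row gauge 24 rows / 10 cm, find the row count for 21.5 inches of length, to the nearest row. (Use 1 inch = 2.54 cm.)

Cast on 112 stitches; work 131 rows.

Finished = 27 + 1 = 28 inches.
28 inches × 2.54 = 71.12 cm.
15/10 = 1.5 sts per cm; 71.12 × 1.5 = 106.68 sts.
Next multiple of 7 → 112.
21.5 inches = 54.61 cm; × 2.4 = 131.06 → 131 rows.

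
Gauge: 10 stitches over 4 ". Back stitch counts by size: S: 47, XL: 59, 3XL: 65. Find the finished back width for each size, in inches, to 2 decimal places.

10/4 = 2.5 sts per in.
S: 47 / 2.5 = 18.800 → 18.80 in.
XL: 59 / 2.5 = 23.600 → 23.60 in.
3XL: 65 / 2.5 = 26.000 → 26.00 in.

S 18.80 inches; XL 23.60 inches; 3XL 26.00 inches.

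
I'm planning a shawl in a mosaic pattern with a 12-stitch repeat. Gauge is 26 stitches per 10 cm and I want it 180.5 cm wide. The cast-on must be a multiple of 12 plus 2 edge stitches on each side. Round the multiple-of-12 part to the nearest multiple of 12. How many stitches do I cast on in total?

472 stitches.

26 / 10 = 2.6 sts per cm.
180.5 × 2.6 = 469.30 sts.
Less 4 edge sts → 465.30 for the repeat.
Nearest multiple of 12: 468.
Add back 4 edge sts → 472.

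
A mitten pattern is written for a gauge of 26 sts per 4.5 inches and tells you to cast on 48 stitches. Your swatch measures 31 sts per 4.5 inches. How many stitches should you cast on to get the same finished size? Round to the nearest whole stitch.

Scale factor = 31 / 26 = 1.192.
48 × 31 / 26 = 57.23 sts.
→ 57 sts.

57 stitches.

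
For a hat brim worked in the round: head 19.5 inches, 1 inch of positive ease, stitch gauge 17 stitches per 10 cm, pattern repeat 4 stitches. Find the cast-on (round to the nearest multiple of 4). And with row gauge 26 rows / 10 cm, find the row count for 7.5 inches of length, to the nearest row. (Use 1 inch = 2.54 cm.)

Finished = 19.5 + 1 = 20.5 inches.
20.5 inches × 2.54 = 52.07 cm.
17/10 = 1.7 sts per cm; 52.07 × 1.7 = 88.52 sts.
Nearest multiple of 4 → 88.
7.5 inches = 19.05 cm; × 2.6 = 49.53 → 50 rows.

Cast on 88 stitches; work 50 rows.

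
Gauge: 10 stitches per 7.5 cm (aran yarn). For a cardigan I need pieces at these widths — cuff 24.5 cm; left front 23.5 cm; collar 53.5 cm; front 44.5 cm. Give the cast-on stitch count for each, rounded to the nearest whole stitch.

Rate = 10/7.5 = 1.333 sts per cm.
cuff: 24.5 × 1.333 = 32.67 → 33.
left front: 23.5 × 1.333 = 31.33 → 31.
collar: 53.5 × 1.333 = 71.33 → 71.
front: 44.5 × 1.333 = 59.33 → 59.

cuff 33; left front 31; collar 71; front 59.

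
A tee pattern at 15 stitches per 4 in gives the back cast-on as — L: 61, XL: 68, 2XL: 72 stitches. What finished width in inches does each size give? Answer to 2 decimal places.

L 16.27 inches; XL 18.13 inches; 2XL 19.20 inches.

15/4 = 3.75 sts per in.
L: 61 / 3.75 = 16.267 → 16.27 in.
XL: 68 / 3.75 = 18.133 → 18.13 in.
2XL: 72 / 3.75 = 19.200 → 19.20 in.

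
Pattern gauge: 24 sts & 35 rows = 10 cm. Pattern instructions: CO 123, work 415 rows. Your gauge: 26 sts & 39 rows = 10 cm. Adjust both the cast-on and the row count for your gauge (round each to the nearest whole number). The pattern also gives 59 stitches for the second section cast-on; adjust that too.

Stitches: 123 × 26/24 = 133.25 → 133.
Rows: 415 × 39/35 = 462.43 → 462.
second section cast-on: 59 × 26/24 = 63.92 → 64.

Cast on 133 stitches; work 462 rows; second section cast-on 64 stitches.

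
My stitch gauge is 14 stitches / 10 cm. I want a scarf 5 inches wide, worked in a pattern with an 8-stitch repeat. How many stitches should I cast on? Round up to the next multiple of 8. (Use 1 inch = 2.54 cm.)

5 in = 5 × 2.54 = 12.70 cm.
14 / 10 = 1.4 sts/cm.
12.70 × 1.4 = 17.78 sts.
→ 24.

24 stitches.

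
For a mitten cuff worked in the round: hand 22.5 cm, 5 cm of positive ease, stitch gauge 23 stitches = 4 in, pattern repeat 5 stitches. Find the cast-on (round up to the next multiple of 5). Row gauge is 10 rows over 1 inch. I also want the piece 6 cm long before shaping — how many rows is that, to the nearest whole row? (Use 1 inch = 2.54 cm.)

Cast on 65 stitches; work 24 rows.

Finished = 22.5 + 5 = 27.5 cm.
27.5 cm × 1/2.54 = 10.83 inches.
23/4 = 5.75 sts per in; 10.83 × 5.75 = 62.25 sts.
Next multiple of 5 → 65.
6 cm = 2.36 inches; × 10 = 23.62 → 24 rows.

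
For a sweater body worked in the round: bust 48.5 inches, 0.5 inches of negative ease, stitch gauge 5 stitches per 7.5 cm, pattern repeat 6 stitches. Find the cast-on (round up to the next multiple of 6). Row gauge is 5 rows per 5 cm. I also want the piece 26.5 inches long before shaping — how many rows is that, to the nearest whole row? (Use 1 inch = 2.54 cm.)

Cast on 84 stitches; work 67 rows.

Finished = 48.5 − 0.5 = 48 inches.
48 inches × 2.54 = 121.92 cm.
5/7.5 = 0.667 sts per cm; 121.92 × 0.667 = 81.28 sts.
Next multiple of 6 → 84.
26.5 inches = 67.31 cm; × 1 = 67.31 → 67 rows.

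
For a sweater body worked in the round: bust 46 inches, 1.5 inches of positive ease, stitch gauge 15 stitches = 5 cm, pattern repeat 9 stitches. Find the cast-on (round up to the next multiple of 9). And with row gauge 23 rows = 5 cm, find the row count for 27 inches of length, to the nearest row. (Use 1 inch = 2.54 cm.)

Cast on 369 stitches; work 315 rows.

Finished = 46 + 1.5 = 47.5 inches.
47.5 inches × 2.54 = 120.65 cm.
15/5 = 3 sts per cm; 120.65 × 3 = 361.95 sts.
Next multiple of 9 → 369.
27 inches = 68.58 cm; × 4.6 = 315.47 → 315 rows.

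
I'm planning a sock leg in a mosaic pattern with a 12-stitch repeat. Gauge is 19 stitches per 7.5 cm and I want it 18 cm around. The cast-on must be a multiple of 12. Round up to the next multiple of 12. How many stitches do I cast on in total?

CO 48 sts.

19 / 7.5 = 2.533 sts per cm.
18 × 2.533 = 45.60 sts.
Next multiple of 12: 48.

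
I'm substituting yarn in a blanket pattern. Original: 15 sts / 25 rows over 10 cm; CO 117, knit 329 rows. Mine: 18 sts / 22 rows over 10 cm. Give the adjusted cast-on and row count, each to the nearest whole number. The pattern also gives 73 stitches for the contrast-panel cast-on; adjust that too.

Stitches: 117 × 18/15 = 140.40 → 140.
Rows: 329 × 22/25 = 289.52 → 290.
contrast-panel cast-on: 73 × 18/15 = 87.60 → 88.

Cast on 140 stitches; work 290 rows; contrast-panel cast-on 88 stitches.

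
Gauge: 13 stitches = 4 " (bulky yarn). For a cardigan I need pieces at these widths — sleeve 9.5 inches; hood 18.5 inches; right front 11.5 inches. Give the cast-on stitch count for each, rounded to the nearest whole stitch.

sleeve 31; hood 60; right front 37.

Rate = 13/4 = 3.25 sts per in.
sleeve: 9.5 × 3.25 = 30.88 → 31.
hood: 18.5 × 3.25 = 60.12 → 60.
right front: 11.5 × 3.25 = 37.38 → 37.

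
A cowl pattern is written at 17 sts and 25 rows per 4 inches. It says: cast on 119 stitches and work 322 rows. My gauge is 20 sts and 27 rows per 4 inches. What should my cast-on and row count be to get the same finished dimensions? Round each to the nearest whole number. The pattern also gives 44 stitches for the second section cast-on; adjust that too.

Cast on 140 stitches; work 348 rows; second section cast-on 52 stitches.

Stitches: 119 × 20/17 = 140.00 → 140.
Rows: 322 × 27/25 = 347.76 → 348.
second section cast-on: 44 × 20/17 = 51.76 → 52.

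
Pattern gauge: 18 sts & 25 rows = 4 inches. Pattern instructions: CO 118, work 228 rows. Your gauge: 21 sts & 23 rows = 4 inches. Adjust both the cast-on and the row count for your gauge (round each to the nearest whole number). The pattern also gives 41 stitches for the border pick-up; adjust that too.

Cast on 138 stitches; work 210 rows; border pick-up 48 stitches.

Stitches: 118 × 21/18 = 137.67 → 138.
Rows: 228 × 23/25 = 209.76 → 210.
border pick-up: 41 × 21/18 = 47.83 → 48.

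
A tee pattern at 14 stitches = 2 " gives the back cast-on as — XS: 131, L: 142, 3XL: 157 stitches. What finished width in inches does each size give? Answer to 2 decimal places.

XS 18.71 inches; L 20.29 inches; 3XL 22.43 inches.

14/2 = 7 sts per in.
XS: 131 / 7 = 18.714 → 18.71 in.
L: 142 / 7 = 20.286 → 20.29 in.
3XL: 157 / 7 = 22.429 → 22.43 in.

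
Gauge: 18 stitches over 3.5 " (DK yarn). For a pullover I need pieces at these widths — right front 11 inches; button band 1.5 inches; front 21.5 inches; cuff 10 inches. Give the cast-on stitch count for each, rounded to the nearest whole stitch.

Rate = 18/3.5 = 5.143 sts per in.
right front: 11 × 5.143 = 56.57 → 57.
button band: 1.5 × 5.143 = 7.71 → 8.
front: 21.5 × 5.143 = 110.57 → 111.
cuff: 10 × 5.143 = 51.43 → 51.

right front 57; button band 8; front 111; cuff 51.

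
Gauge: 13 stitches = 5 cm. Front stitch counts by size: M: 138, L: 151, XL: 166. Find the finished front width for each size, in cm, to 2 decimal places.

M 53.08 cm; L 58.08 cm; XL 63.85 cm.

13/5 = 2.6 sts per cm.
M: 138 / 2.6 = 53.077 → 53.08 cm.
L: 151 / 2.6 = 58.077 → 58.08 cm.
XL: 166 / 2.6 = 63.846 → 63.85 cm.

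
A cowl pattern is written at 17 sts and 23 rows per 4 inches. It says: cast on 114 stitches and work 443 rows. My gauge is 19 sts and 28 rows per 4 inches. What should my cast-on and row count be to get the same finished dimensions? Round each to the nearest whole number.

Cast on 127 stitches; work 539 rows.

Stitches: 114 × 19/17 = 127.41 → 127.
Rows: 443 × 28/23 = 539.30 → 539.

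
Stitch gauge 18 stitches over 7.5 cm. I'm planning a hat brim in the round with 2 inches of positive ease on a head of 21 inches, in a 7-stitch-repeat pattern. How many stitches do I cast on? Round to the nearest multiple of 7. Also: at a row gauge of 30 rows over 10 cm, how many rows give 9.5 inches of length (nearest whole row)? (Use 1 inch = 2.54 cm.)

Finished = 21 + 2 = 23 inches.
23 inches × 2.54 = 58.42 cm.
18/7.5 = 2.4 sts per cm; 58.42 × 2.4 = 140.21 sts.
Nearest multiple of 7 → 140.
9.5 inches = 24.13 cm; × 3 = 72.39 → 72 rows.

Cast on 140 stitches; work 72 rows.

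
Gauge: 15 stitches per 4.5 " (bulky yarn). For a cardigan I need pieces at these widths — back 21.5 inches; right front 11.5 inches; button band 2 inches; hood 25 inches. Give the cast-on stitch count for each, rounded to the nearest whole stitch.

back 72; right front 38; button band 7; hood 83.

Rate = 15/4.5 = 3.333 sts per in.
back: 21.5 × 3.333 = 71.67 → 72.
right front: 11.5 × 3.333 = 38.33 → 38.
button band: 2 × 3.333 = 6.67 → 7.
hood: 25 × 3.333 = 83.33 → 83.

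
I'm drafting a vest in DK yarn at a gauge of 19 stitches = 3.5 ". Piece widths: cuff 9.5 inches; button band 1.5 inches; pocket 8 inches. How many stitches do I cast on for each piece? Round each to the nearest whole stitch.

Rate = 19/3.5 = 5.429 sts per in.
cuff: 9.5 × 5.429 = 51.57 → 52.
button band: 1.5 × 5.429 = 8.14 → 8.
pocket: 8 × 5.429 = 43.43 → 43.

cuff 52; button band 8; pocket 43.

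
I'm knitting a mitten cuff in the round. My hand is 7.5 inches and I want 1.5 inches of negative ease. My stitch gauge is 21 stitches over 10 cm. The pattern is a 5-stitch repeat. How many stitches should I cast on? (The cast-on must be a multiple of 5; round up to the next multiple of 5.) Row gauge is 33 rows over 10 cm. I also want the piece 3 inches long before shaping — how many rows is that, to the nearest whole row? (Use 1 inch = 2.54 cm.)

Finished = 7.5 − 1.5 = 6 inches.
6 inches × 2.54 = 15.24 cm.
21/10 = 2.1 sts per cm; 15.24 × 2.1 = 32.00 sts.
Next multiple of 5 → 35.
3 inches = 7.62 cm; × 3.3 = 25.15 → 25 rows.

Cast on 35 stitches; work 25 rows.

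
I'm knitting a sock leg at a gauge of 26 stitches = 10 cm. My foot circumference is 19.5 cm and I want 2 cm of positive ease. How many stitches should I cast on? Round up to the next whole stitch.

Cast on 56 stitches.

Finished = 19.5 + 2 = 21.5 cm.
26 / 10 = 2.6 sts per cm.
21.50 × 2.6 = 55.90 sts.
→ 56 sts.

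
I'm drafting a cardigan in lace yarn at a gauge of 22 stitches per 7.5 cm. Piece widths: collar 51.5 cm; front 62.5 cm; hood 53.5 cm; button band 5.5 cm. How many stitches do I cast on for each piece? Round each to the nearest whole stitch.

collar 151; front 183; hood 157; button band 16.

Rate = 22/7.5 = 2.933 sts per cm.
collar: 51.5 × 2.933 = 151.07 → 151.
front: 62.5 × 2.933 = 183.33 → 183.
hood: 53.5 × 2.933 = 156.93 → 157.
button band: 5.5 × 2.933 = 16.13 → 16.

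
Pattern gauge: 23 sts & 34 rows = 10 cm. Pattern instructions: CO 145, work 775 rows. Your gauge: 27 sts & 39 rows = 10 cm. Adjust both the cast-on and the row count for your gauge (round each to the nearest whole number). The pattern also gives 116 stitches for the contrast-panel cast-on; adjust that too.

Stitches: 145 × 27/23 = 170.22 → 170.
Rows: 775 × 39/34 = 888.97 → 889.
contrast-panel cast-on: 116 × 27/23 = 136.17 → 136.

Cast on 170 stitches; work 889 rows; contrast-panel cast-on 136 stitches.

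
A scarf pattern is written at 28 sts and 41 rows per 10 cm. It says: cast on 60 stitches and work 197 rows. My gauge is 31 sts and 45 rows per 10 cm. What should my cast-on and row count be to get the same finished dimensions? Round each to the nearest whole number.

Cast on 66 stitches; work 216 rows.

Stitches: 60 × 31/28 = 66.43 → 66.
Rows: 197 × 45/41 = 216.22 → 216.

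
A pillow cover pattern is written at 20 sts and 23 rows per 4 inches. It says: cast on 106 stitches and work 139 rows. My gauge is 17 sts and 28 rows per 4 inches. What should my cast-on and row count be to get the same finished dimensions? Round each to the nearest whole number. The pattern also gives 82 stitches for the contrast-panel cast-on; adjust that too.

Cast on 90 stitches; work 169 rows; contrast-panel cast-on 70 stitches.

Stitches: 106 × 17/20 = 90.10 → 90.
Rows: 139 × 28/23 = 169.22 → 169.
contrast-panel cast-on: 82 × 17/20 = 69.70 → 70.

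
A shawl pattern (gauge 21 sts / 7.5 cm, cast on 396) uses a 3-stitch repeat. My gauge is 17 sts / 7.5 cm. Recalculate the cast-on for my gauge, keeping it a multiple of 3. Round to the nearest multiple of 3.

CO 321 sts.

396 × 17 / 21 = 320.57.
Nearest multiple of 3: 321.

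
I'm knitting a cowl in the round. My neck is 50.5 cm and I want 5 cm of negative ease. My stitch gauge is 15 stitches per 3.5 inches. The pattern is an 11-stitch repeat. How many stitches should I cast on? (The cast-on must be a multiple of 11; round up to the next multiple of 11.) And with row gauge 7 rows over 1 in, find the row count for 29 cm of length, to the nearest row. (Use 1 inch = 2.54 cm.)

Finished = 50.5 − 5 = 45.5 cm.
45.5 cm × 1/2.54 = 17.91 inches.
15/3.5 = 4.286 sts per in; 17.91 × 4.286 = 76.77 sts.
Next multiple of 11 → 77.
29 cm = 11.42 inches; × 7 = 79.92 → 80 rows.

Cast on 77 stitches; work 80 rows.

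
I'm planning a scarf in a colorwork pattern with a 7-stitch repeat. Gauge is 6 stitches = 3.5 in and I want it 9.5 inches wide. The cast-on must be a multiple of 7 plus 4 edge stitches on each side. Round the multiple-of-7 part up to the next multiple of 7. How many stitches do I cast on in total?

22 stitches.

6 / 3.5 = 1.714 sts per inch.
9.5 × 1.714 = 16.29 sts.
Less 8 edge sts → 8.29 for the repeat.
Next multiple of 7: 14.
Add back 8 edge sts → 22.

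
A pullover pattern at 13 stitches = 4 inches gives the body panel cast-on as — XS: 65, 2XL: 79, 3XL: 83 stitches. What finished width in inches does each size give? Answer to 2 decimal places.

13/4 = 3.25 sts per in.
XS: 65 / 3.25 = 20.000 → 20.00 in.
2XL: 79 / 3.25 = 24.308 → 24.31 in.
3XL: 83 / 3.25 = 25.538 → 25.54 in.

XS 20.00 inches; 2XL 24.31 inches; 3XL 25.54 inches.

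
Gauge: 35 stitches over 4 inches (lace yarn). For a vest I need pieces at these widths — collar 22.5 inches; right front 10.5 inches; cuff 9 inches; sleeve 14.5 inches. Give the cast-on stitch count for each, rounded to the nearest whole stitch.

collar 197; right front 92; cuff 79; sleeve 127.

Rate = 35/4 = 8.75 sts per in.
collar: 22.5 × 8.75 = 196.88 → 197.
right front: 10.5 × 8.75 = 91.88 → 92.
cuff: 9 × 8.75 = 78.75 → 79.
sleeve: 14.5 × 8.75 = 126.88 → 127.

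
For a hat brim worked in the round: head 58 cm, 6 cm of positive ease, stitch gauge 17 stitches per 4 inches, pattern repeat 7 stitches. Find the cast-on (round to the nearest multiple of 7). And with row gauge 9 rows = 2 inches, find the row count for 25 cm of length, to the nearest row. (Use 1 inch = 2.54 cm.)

Cast on 105 stitches; work 44 rows.

Finished = 58 + 6 = 64 cm.
64 cm × 1/2.54 = 25.20 inches.
17/4 = 4.25 sts per in; 25.20 × 4.25 = 107.09 sts.
Nearest multiple of 7 → 105.
25 cm = 9.84 inches; × 4.5 = 44.29 → 44 rows.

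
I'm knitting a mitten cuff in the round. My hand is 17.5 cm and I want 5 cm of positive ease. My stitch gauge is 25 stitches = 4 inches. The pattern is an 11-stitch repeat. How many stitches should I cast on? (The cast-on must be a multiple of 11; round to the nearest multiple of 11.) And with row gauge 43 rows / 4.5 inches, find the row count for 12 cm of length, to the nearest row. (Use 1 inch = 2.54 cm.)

Finished = 17.5 + 5 = 22.5 cm.
22.5 cm × 1/2.54 = 8.86 inches.
25/4 = 6.25 sts per in; 8.86 × 6.25 = 55.36 sts.
Nearest multiple of 11 → 55.
12 cm = 4.72 inches; × 9.556 = 45.14 → 45 rows.

Cast on 55 stitches; work 45 rows.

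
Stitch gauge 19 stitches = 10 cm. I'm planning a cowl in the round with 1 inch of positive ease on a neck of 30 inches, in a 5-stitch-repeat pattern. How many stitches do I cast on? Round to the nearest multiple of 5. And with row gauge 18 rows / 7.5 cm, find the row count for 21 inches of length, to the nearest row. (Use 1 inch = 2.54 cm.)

Cast on 150 stitches; work 128 rows.

Finished = 30 + 1 = 31 inches.
31 inches × 2.54 = 78.74 cm.
19/10 = 1.9 sts per cm; 78.74 × 1.9 = 149.61 sts.
Nearest multiple of 5 → 150.
21 inches = 53.34 cm; × 2.4 = 128.02 → 128 rows.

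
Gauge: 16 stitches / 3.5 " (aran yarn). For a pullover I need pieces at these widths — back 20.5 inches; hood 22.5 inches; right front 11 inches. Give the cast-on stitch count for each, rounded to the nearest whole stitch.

Rate = 16/3.5 = 4.571 sts per in.
back: 20.5 × 4.571 = 93.71 → 94.
hood: 22.5 × 4.571 = 102.86 → 103.
right front: 11 × 4.571 = 50.29 → 50.

back 94; hood 103; right front 50.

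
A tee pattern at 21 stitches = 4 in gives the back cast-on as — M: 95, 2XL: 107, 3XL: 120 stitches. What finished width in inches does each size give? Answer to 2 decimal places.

M 18.10 inches; 2XL 20.38 inches; 3XL 22.86 inches.

21/4 = 5.25 sts per in.
M: 95 / 5.25 = 18.095 → 18.10 in.
2XL: 107 / 5.25 = 20.381 → 20.38 in.
3XL: 120 / 5.25 = 22.857 → 22.86 in.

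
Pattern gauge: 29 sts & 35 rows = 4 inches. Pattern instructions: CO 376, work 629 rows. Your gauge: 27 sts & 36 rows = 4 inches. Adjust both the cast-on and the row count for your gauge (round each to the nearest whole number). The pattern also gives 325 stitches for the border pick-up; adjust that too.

Cast on 350 stitches; work 647 rows; border pick-up 303 stitches.

Stitches: 376 × 27/29 = 350.07 → 350.
Rows: 629 × 36/35 = 646.97 → 647.
border pick-up: 325 × 27/29 = 302.59 → 303.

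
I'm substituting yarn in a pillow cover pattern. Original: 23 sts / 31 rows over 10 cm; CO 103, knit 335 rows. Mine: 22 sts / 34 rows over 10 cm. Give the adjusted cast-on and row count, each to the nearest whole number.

Stitches: 103 × 22/23 = 98.52 → 99.
Rows: 335 × 34/31 = 367.42 → 367.

Cast on 99 stitches; work 367 rows.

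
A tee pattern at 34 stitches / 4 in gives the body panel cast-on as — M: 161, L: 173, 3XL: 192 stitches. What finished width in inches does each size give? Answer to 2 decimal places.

M 18.94 inches; L 20.35 inches; 3XL 22.59 inches.

34/4 = 8.5 sts per in.
M: 161 / 8.5 = 18.941 → 18.94 in.
L: 173 / 8.5 = 20.353 → 20.35 in.
3XL: 192 / 8.5 = 22.588 → 22.59 in.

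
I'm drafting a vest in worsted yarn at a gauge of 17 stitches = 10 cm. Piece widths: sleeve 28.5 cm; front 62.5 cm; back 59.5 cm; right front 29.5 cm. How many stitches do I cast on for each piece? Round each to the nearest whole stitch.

Rate = 17/10 = 1.7 sts per cm.
sleeve: 28.5 × 1.7 = 48.45 → 48.
front: 62.5 × 1.7 = 106.25 → 106.
back: 59.5 × 1.7 = 101.15 → 101.
right front: 29.5 × 1.7 = 50.15 → 50.

sleeve 48; front 106; back 101; right front 50.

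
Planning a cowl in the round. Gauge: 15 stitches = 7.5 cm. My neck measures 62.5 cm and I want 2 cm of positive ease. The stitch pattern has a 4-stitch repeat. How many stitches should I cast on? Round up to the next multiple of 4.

Finished = 62.5 + 2 = 64.5 cm.
15 / 7.5 = 2 sts/cm.
64.5 × 2 = 129.00 sts.
Next multiple of 4: 132.

132 stitches.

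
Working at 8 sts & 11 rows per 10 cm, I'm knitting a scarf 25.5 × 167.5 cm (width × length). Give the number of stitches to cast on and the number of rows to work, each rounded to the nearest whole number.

Cast on 20 stitches and work 184 rows.

Stitch gauge = 8/10 = 0.8 sts/cm; 25.5 × 0.8 = 20.40 → 20 sts.
Row gauge = 11/10 = 1.1 rows/cm; 167.5 × 1.1 = 184.25 → 184 rows.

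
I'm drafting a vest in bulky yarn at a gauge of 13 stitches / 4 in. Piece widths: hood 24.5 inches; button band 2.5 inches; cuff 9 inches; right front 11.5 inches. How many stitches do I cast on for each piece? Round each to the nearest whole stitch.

Rate = 13/4 = 3.25 sts per in.
hood: 24.5 × 3.25 = 79.62 → 80.
button band: 2.5 × 3.25 = 8.12 → 8.
cuff: 9 × 3.25 = 29.25 → 29.
right front: 11.5 × 3.25 = 37.38 → 37.

hood 80; button band 8; cuff 29; right front 37.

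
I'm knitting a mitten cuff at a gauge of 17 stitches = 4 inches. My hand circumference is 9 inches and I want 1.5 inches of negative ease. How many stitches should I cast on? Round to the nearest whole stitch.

32 stitches.

Finished = 9 − 1.5 = 7.5 in.
17 / 4 = 4.25 sts per inch.
7.50 × 4.25 = 31.88 sts.
→ 32 sts.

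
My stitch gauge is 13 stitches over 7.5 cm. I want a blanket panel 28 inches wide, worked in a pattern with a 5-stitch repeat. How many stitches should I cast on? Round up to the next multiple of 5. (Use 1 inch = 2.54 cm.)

125 stitches.

28 in = 28 × 2.54 = 71.12 cm.
13 / 7.5 = 1.733 sts/cm.
71.12 × 1.733 = 123.27 sts.
→ 125.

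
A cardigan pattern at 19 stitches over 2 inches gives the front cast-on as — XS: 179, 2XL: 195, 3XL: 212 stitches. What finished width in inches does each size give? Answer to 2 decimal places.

19/2 = 9.5 sts per in.
XS: 179 / 9.5 = 18.842 → 18.84 in.
2XL: 195 / 9.5 = 20.526 → 20.53 in.
3XL: 212 / 9.5 = 22.316 → 22.32 in.

XS 18.84 inches; 2XL 20.53 inches; 3XL 22.32 inches.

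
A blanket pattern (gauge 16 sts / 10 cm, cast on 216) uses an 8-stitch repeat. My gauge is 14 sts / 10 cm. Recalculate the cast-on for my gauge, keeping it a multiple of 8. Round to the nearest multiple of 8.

192 stitches.

216 × 14 / 16 = 189.00.
Nearest multiple of 8: 192.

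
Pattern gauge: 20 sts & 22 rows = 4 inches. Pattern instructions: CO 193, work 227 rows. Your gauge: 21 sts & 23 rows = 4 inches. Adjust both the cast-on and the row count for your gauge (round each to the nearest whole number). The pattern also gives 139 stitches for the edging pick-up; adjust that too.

Stitches: 193 × 21/20 = 202.65 → 203.
Rows: 227 × 23/22 = 237.32 → 237.
edging pick-up: 139 × 21/20 = 145.95 → 146.

Cast on 203 stitches; work 237 rows; edging pick-up 146 stitches.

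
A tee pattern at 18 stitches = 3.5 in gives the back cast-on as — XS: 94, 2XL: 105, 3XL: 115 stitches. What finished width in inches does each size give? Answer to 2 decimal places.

XS 18.28 inches; 2XL 20.42 inches; 3XL 22.36 inches.

18/3.5 = 5.143 sts per in.
XS: 94 / 5.143 = 18.278 → 18.28 in.
2XL: 105 / 5.143 = 20.417 → 20.42 in.
3XL: 115 / 5.143 = 22.361 → 22.36 in.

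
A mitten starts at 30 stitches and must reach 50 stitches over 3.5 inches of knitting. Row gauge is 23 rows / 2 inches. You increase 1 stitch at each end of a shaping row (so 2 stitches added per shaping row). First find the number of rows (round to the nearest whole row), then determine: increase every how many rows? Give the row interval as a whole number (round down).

Rows = 3.5 × 11.5 = 40.2 → 40 rows.
Stitches to add: 20 → 10 shaping rows (at 2 st each).
40 / 10 = 4.00 → every 4 rows.

Increase every 4th row.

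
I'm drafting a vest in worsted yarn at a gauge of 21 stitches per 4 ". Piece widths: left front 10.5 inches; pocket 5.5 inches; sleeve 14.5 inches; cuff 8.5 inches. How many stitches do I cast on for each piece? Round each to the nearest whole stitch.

Rate = 21/4 = 5.25 sts per in.
left front: 10.5 × 5.25 = 55.12 → 55.
pocket: 5.5 × 5.25 = 28.88 → 29.
sleeve: 14.5 × 5.25 = 76.12 → 76.
cuff: 8.5 × 5.25 = 44.62 → 45.

left front 55; pocket 29; sleeve 76; cuff 45.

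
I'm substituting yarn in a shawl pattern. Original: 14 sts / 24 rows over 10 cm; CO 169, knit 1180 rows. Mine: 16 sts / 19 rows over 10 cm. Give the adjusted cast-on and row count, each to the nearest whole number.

Cast on 193 stitches; work 934 rows.

Stitches: 169 × 16/14 = 193.14 → 193.
Rows: 1180 × 19/24 = 934.17 → 934.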